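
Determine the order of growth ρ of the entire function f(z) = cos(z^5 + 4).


Write cos(w) = (e^{iw} ± e^{−iw})/(2 or 2i), so |cos(w)| ≤ e^{|w|}. With w = z^5 + 4, |w| ≤ 1r^5 + 4 on |z|=r, giving M(r) ≤ e^{1r^5 + 4} and ρ ≤ 5. For the lower bound, choose z on |z|=r with 1z^5 purely imaginary of modulus 1r^5; then |cos(z^5 + 4)| grows like e^{1r^5}/2, so ρ ≥ 5. Hence ρ = 5.
Therefore ρ = 5.

Order ρ = 5.


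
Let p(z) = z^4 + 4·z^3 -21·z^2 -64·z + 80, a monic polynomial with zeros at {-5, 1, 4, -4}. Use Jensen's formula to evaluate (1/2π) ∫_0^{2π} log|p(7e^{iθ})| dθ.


Zeros: -5, -4, 1, 4; r = 7.
Inside |z| < r: -5, -4, 1, 4. Outside (|z| ≥ r): ∅.
p(0) = 80, so log|p(0)| = log(80) = 4.3820.
Apply Jensen: I(r) = log|p(0)| + Σ_k log(r/|z_k|), summed over zeros inside |z| < r.
  log(r/|z_k|) for z_k = -5: log(7/5) = 0.3365
  log(r/|z_k|) for z_k = 1: log(7/1) = 1.9459
  log(r/|z_k|) for z_k = 4: log(7/4) = 0.5596
  log(r/|z_k|) for z_k = -4: log(7/4) = 0.5596
Sum over inside zeros: 3.4016.
I(r) = log|p(0)| + (inside sum) = 4.3820 + 3.4016 = 7.7836.
Closed form (all zeros inside, monic): I(r) = n·log(r) = 4·log(7) = 7.7836. ✓

I(r) ≈ 7.7836.


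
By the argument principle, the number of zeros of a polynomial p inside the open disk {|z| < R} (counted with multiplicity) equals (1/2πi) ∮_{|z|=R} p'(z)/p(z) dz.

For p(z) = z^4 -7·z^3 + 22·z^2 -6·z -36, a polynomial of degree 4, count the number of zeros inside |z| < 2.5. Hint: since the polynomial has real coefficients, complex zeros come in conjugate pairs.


The zeros of p are: -1, (3 + 3i), (3 - 3i), 2.
Their magnitudes are: 1, 4.243, 4.243, 2.
Zeros with |z| < R = 2.5: -1, 2.
Count = 2.
By the argument principle, (1/2πi) ∮_{|z|=R} p'(z)/p(z) dz equals exactly this count.

Number of zeros inside |z| < 2.5: 2.


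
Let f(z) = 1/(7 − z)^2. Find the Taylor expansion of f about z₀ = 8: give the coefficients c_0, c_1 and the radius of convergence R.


Let w = z − z₀, so z = z₀ + w.
Then 7 − z = 7 − (z₀ + w) = (7 − z₀) − w = -1 − w.
f(z) = 1/(-1 − w)^2 = (1/(-1)^2) · (1 − w/(-1))^{−2}.
By the binomial series (1−u)^{−2} = Σ_{n≥0} C(n+1, 1) u^n for |u|<1, with u = w/(-1):
  c_n = C(n+1, 1) / (-1)^(n+2).
  c_0 = 1/(-1)^2 = 1.
  c_1 = 2/(-1)^3 = -2.
The series is valid for |w/d| < 1, i.e. |z − z₀| < |d|.
Radius of convergence: R = |7 − z₀| = |-1| = 1 (distance from z₀ to the singularity z = 7).

c_0 = 1, c_1 = -2; R = 1.


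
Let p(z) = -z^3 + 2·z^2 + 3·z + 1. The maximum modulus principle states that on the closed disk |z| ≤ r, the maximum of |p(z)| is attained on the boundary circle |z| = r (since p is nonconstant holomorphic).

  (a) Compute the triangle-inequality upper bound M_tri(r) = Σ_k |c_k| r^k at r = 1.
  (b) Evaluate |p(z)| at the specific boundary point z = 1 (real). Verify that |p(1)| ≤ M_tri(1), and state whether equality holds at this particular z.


Coefficients: c_0 = 1, c_1 = 3, c_2 = 2, c_3 = -1. Radius r = 1.
Part (a). Triangle bound: M_tri(r) = Σ_k |c_k| r^k
  = |1|·1^0 + |3|·1^1 + |2|·1^2 + |-1|·1^3
  = 1 + 3 + 2 + 1 = 7.
This bounds M(r) := max_{|z|=r} |p(z)| from above; equality holds iff all terms c_k z^k can be made to align in phase at a single z on |z|=r.
Part (b). At z = 1 (real, on the circle |z| = r):
  p(1) = (1)·1^0 + (3)·1^1 + (2)·1^2 + (-1)·1^3 = 5.
  |p(1)| = 5.
Check: |p(1)| = 5 ≤ 7 = M_tri(1). ✓ Equality does not hold at z = 1 (the coefficients have mixed signs, so the terms do not all align in phase there).

M_tri(1) = 7; |p(1)| = 5; equality at z=1: no.


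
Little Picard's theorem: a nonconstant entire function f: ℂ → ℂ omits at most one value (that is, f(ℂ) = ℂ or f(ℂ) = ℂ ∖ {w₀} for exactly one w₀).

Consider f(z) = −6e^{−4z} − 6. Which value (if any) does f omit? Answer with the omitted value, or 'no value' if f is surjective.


Little Picard bounds the complement of f(ℂ) to at most one point.
e^{−4z} is never zero on ℂ, so -6·e^{−4z} takes every value in ℂ ∖ {0}. Adding -6 shifts the range to ℂ ∖ {-6}. Thus f omits exactly the value -6.

Omitted value: -6.


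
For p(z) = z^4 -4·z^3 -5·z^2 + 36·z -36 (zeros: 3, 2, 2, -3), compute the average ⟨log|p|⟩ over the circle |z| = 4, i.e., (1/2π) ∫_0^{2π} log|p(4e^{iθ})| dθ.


Zeros: -3, 2, 2, 3; r = 4.
Inside |z| < r: -3, 2, 2, 3. Outside (|z| ≥ r): ∅.
p(0) = -36, so log|p(0)| = log(36) = 3.5835.
Apply Jensen: I(r) = log|p(0)| + Σ_k log(r/|z_k|), summed over zeros inside |z| < r.
  log(r/|z_k|) for z_k = 3: log(4/3) = 0.2877
  log(r/|z_k|) for z_k = 2: log(4/2) = 0.6931
  log(r/|z_k|) for z_k = 2: log(4/2) = 0.6931
  log(r/|z_k|) for z_k = -3: log(4/3) = 0.2877
Sum over inside zeros: 1.9617.
I(r) = log|p(0)| + (inside sum) = 3.5835 + 1.9617 = 5.5452.
Closed form (all zeros inside, monic): I(r) = n·log(r) = 4·log(4) = 5.5452. ✓

I(r) ≈ 5.5452.


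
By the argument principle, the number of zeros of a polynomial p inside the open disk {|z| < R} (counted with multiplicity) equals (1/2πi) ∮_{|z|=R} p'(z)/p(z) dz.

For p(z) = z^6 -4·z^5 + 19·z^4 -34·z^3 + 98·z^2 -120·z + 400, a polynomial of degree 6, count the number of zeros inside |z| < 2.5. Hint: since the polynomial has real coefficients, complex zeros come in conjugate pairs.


The zeros of p are: (-1 + 2i), (-1 - 2i), (1 + 3i), (1 - 3i), (2 + 2i), (2 - 2i).
Their magnitudes are: 2.236, 2.236, 3.162, 3.162, 2.828, 2.828.
Zeros with |z| < R = 2.5: (-1 + 2i), (-1 - 2i).
Count = 2.
By the argument principle, (1/2πi) ∮_{|z|=R} p'(z)/p(z) dz equals exactly this count.

Number of zeros inside |z| < 2.5: 2.


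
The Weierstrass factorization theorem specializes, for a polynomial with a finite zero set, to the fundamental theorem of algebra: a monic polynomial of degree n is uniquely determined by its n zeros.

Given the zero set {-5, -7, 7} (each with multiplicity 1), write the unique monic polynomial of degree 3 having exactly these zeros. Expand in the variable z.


The polynomial is p(z) = ∏_{α ∈ S} (z − α), where S = {-5, -7, 7}.
Expanding the product yields: p(z) = z^3 + 5·z^2 -49·z -245.
The resulting polynomial has degree 3 and real coefficients as required.

p(z) = z^3 + 5·z^2 -49·z -245.


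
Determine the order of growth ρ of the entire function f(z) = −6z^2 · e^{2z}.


M(r) = max_{|z|=r} |-6|·|z|^2·|e^{2z}| = 6·r^2 · e^{2r^1} (the factors attain their maxima compatibly on |z|=r). Then log M(r) = log 6 + 2·log r + 2r^1, dominated by the last term, so log log M(r) ~ 1·log r. The polynomial factor -6z^2 contributes only a log r term and does not affect the order. ρ = 1.
Therefore ρ = 1.

Order ρ = 1.


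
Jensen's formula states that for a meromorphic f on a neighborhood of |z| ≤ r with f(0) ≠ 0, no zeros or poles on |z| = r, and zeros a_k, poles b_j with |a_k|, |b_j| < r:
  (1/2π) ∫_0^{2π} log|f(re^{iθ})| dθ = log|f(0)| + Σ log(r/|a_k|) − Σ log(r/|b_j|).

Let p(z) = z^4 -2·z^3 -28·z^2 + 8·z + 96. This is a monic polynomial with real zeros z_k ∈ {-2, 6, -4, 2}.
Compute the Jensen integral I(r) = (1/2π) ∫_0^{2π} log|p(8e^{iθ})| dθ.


Zeros: -4, -2, 2, 6; r = 8.
Inside |z| < r: -4, -2, 2, 6. Outside (|z| ≥ r): ∅.
p(0) = 96, so log|p(0)| = log(96) = 4.5643.
Apply Jensen: I(r) = log|p(0)| + Σ_k log(r/|z_k|), summed over zeros inside |z| < r.
  log(r/|z_k|) for z_k = -2: log(8/2) = 1.3863
  log(r/|z_k|) for z_k = 6: log(8/6) = 0.2877
  log(r/|z_k|) for z_k = -4: log(8/4) = 0.6931
  log(r/|z_k|) for z_k = 2: log(8/2) = 1.3863
Sum over inside zeros: 3.7534.
I(r) = log|p(0)| + (inside sum) = 4.5643 + 3.7534 = 8.3178.
Closed form (all zeros inside, monic): I(r) = n·log(r) = 4·log(8) = 8.3178. ✓

I(r) ≈ 8.3178.


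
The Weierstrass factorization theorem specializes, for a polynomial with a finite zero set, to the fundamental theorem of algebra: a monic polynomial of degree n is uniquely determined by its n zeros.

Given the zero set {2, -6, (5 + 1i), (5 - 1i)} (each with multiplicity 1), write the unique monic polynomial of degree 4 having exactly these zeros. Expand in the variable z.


The polynomial is p(z) = ∏_{α ∈ S} (z − α), where S = {2, -6, (5 + 1i), (5 - 1i)}.
Expanding the product yields: p(z) = z^4 -6·z^3 -26·z^2 + 224·z -312.
Note conjugate pairs combine to real quadratics: (z − (5+1i))(z − (5−1i)) = z² − 10z + 26.
The resulting polynomial has degree 4 and real coefficients as required.

p(z) = z^4 -6·z^3 -26·z^2 + 224·z -312.


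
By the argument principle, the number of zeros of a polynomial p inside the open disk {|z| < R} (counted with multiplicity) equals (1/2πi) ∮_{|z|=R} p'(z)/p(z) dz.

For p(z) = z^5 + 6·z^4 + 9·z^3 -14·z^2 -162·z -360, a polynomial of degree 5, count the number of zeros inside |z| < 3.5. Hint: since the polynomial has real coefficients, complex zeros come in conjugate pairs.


The zeros of p are: (-1 + 3i), (-1 - 3i), -4, 3, -3.
Their magnitudes are: 3.162, 3.162, 4, 3, 3.
Zeros with |z| < R = 3.5: (-1 + 3i), (-1 - 3i), 3, -3.
Count = 4.
By the argument principle, (1/2πi) ∮_{|z|=R} p'(z)/p(z) dz equals exactly this count.

Number of zeros inside |z| < 3.5: 4.


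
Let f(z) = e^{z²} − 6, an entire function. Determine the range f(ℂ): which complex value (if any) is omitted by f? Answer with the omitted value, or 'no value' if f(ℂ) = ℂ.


Little Picard bounds the complement of f(ℂ) to at most one point.
The exponent g(z) = z² is a nonconstant polynomial, hence surjective onto ℂ. So e^{g(z)} takes every value in {e^w : w ∈ ℂ} = ℂ ∖ {0}. Adding -6 shifts the range to ℂ ∖ {-6}. f omits exactly -6.

Omitted value: -6.


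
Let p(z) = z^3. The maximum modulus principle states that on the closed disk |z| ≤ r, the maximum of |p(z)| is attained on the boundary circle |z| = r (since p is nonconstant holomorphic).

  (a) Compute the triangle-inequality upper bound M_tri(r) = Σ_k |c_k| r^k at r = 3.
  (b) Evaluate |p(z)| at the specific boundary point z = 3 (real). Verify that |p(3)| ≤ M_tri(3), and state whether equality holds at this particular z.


Coefficients: c_0 = 0, c_1 = 0, c_2 = 0, c_3 = 1. Radius r = 3.
Part (a). Triangle bound: M_tri(r) = Σ_k |c_k| r^k
  = |0|·3^0 + |0|·3^1 + |0|·3^2 + |1|·3^3
  = 0 + 0 + 0 + 27 = 27.
This bounds M(r) := max_{|z|=r} |p(z)| from above; equality holds iff all terms c_k z^k can be made to align in phase at a single z on |z|=r.
Part (b). At z = 3 (real, on the circle |z| = r):
  p(3) = (0)·3^0 + (0)·3^1 + (0)·3^2 + (1)·3^3 = 27.
  |p(3)| = 27.
Since all nonzero coefficients share the same sign, |p(3)| = 27 = M_tri(3); the triangle bound is attained at z = 3, so in fact M(r) = 27.

M_tri(3) = 27; |p(3)| = 27; equality at z=3: yes.


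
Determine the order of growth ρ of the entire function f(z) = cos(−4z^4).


Write cos(w) = (e^{iw} ± e^{−iw})/(2 or 2i), so |cos(w)| ≤ e^{|w|}. With w = −4z^4, |w| ≤ 4r^4 + 0 on |z|=r, giving M(r) ≤ e^{4r^4 + 0} and ρ ≤ 4. For the lower bound, choose z on |z|=r with -4z^4 purely imaginary of modulus 4r^4; then |cos(−4z^4)| grows like e^{4r^4}/2, so ρ ≥ 4. Hence ρ = 4.
Therefore ρ = 4.

Order ρ = 4.


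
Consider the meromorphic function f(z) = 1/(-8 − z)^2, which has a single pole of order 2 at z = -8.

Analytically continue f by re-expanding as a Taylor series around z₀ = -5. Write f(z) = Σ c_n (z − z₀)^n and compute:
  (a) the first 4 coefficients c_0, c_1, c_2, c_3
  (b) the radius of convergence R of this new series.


Let w = z − z₀, so z = z₀ + w.
Then -8 − z = -8 − (z₀ + w) = (-8 − z₀) − w = -3 − w.
f(z) = 1/(-3 − w)^2 = (1/(-3)^2) · (1 − w/(-3))^{−2}.
By the binomial series (1−u)^{−2} = Σ_{n≥0} C(n+1, 1) u^n for |u|<1, with u = w/(-3):
  c_n = C(n+1, 1) / (-3)^(n+2).
  c_0 = 1/(-3)^2 = 1/9.
  c_1 = 2/(-3)^3 = -2/27.
  c_2 = 3/(-3)^4 = 1/27.
  c_3 = 4/(-3)^5 = -4/243.
The series is valid for |w/d| < 1, i.e. |z − z₀| < |d|.
Radius of convergence: R = |-8 − z₀| = |-3| = 3 (distance from z₀ to the singularity z = -8).

c_0 = 1/9, c_1 = -2/27, c_2 = 1/27, c_3 = -4/243; R = 3.


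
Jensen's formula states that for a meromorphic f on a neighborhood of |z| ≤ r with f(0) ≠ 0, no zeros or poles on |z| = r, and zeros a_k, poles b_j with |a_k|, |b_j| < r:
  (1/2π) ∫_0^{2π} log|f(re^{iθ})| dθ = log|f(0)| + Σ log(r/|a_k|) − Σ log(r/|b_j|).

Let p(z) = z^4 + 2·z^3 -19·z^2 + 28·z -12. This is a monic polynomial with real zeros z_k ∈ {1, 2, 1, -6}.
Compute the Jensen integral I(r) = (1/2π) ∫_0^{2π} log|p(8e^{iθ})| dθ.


Zeros: -6, 1, 1, 2; r = 8.
Inside |z| < r: -6, 1, 1, 2. Outside (|z| ≥ r): ∅.
p(0) = -12, so log|p(0)| = log(12) = 2.4849.
Apply Jensen: I(r) = log|p(0)| + Σ_k log(r/|z_k|), summed over zeros inside |z| < r.
  log(r/|z_k|) for z_k = 1: log(8/1) = 2.0794
  log(r/|z_k|) for z_k = 2: log(8/2) = 1.3863
  log(r/|z_k|) for z_k = 1: log(8/1) = 2.0794
  log(r/|z_k|) for z_k = -6: log(8/6) = 0.2877
Sum over inside zeros: 5.8329.
I(r) = log|p(0)| + (inside sum) = 2.4849 + 5.8329 = 8.3178.
Closed form (all zeros inside, monic): I(r) = n·log(r) = 4·log(8) = 8.3178. ✓

I(r) ≈ 8.3178.


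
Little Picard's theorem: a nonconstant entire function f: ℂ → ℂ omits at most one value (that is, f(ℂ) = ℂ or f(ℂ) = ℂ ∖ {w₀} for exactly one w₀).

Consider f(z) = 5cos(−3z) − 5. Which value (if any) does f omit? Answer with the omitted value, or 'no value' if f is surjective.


Little Picard bounds the complement of f(ℂ) to at most one point.
cos is entire and surjective onto ℂ: for every w ∈ ℂ, cos(ζ) = w has a solution ζ ∈ ℂ (e.g., via the complex inverse arccos). With ζ = −3z this gives z = ζ/(-3). Then 5·cos(−3z) takes every value in 5·ℂ = ℂ, and adding -5 is a bijection of ℂ. So f is surjective and omits no value. (Note: only on the real line is cos bounded by [−1, 1].)

Omitted value: no value.


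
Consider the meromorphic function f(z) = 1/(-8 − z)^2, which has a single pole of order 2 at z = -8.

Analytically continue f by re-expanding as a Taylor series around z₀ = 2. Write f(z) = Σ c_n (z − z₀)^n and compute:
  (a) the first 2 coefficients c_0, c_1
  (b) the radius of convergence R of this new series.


Let w = z − z₀, so z = z₀ + w.
Then -8 − z = -8 − (z₀ + w) = (-8 − z₀) − w = -10 − w.
f(z) = 1/(-10 − w)^2 = (1/(-10)^2) · (1 − w/(-10))^{−2}.
By the binomial series (1−u)^{−2} = Σ_{n≥0} C(n+1, 1) u^n for |u|<1, with u = w/(-10):
  c_n = C(n+1, 1) / (-10)^(n+2).
  c_0 = 1/(-10)^2 = 1/100.
  c_1 = 2/(-10)^3 = -1/500.
The series is valid for |w/d| < 1, i.e. |z − z₀| < |d|.
Radius of convergence: R = |-8 − z₀| = |-10| = 10 (distance from z₀ to the singularity z = -8).

c_0 = 1/100, c_1 = -1/500; R = 10.


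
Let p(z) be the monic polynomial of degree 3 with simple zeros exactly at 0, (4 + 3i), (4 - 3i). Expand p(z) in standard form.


The polynomial is p(z) = ∏_{α ∈ S} (z − α), where S = {0, (4 + 3i), (4 - 3i)}.
Expanding the product yields: p(z) = z^3 -8·z^2 + 25·z.
Note conjugate pairs combine to real quadratics: (z − (4+3i))(z − (4−3i)) = z² − 8z + 25.
The resulting polynomial has degree 3 and real coefficients as required.

p(z) = z^3 -8·z^2 + 25·z.


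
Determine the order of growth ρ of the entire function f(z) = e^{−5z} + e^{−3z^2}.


Each summand is entire of order 1 and 2 respectively (as in the single-exponential case). The order of a sum is at most the max of the orders, so ρ ≤ 2. For the lower bound: on |z|=r choose arg z so that -3z^2 is real positive; then |e^{-3z^2}| = e^{3r^2} while |e^{-5z}| ≤ e^{5r^1} = o(e^{3r^2}). So |f| ≥ e^{3r^2}(1 − o(1)) and ρ ≥ 2. Hence ρ = max(1, 2) = 2.
Therefore ρ = 2.

Order ρ = 2.


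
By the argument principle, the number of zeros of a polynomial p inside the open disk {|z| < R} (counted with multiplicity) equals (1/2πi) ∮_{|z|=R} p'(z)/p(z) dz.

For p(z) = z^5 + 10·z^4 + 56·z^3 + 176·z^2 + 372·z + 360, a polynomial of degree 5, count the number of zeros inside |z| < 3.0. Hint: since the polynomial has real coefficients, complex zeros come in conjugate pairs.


The zeros of p are: (-3 + 3i), (-3 - 3i), -2, (-1 + 3i), (-1 - 3i).
Their magnitudes are: 4.243, 4.243, 2, 3.162, 3.162.
Zeros with |z| < R = 3.0: -2.
Count = 1.
By the argument principle, (1/2πi) ∮_{|z|=R} p'(z)/p(z) dz equals exactly this count.

Number of zeros inside |z| < 3.0: 1.


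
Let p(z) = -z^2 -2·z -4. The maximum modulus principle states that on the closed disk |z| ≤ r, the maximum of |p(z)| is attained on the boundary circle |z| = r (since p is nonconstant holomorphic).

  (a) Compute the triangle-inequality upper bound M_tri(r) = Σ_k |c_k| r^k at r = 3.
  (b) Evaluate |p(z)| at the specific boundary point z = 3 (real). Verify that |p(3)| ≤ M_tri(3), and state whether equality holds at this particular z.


Coefficients: c_0 = -4, c_1 = -2, c_2 = -1. Radius r = 3.
Part (a). Triangle bound: M_tri(r) = Σ_k |c_k| r^k
  = |-4|·3^0 + |-2|·3^1 + |-1|·3^2
  = 4 + 6 + 9 = 19.
This bounds M(r) := max_{|z|=r} |p(z)| from above; equality holds iff all terms c_k z^k can be made to align in phase at a single z on |z|=r.
Part (b). At z = 3 (real, on the circle |z| = r):
  p(3) = (-4)·3^0 + (-2)·3^1 + (-1)·3^2 = -19.
  |p(3)| = 19.
Since all nonzero coefficients share the same sign, |p(3)| = 19 = M_tri(3); the triangle bound is attained at z = 3, so in fact M(r) = 19.

M_tri(3) = 19; |p(3)| = 19; equality at z=3: yes.


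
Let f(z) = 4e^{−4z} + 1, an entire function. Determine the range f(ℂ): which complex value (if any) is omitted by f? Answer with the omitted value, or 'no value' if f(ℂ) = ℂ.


Little Picard bounds the complement of f(ℂ) to at most one point.
e^{−4z} is never zero on ℂ, so 4·e^{−4z} takes every value in ℂ ∖ {0}. Adding 1 shifts the range to ℂ ∖ {1}. Thus f omits exactly the value 1.

Omitted value: 1.


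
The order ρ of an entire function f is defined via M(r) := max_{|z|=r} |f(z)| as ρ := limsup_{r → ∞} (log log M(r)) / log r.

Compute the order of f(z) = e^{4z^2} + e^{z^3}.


Each summand is entire of order 2 and 3 respectively (as in the single-exponential case). The order of a sum is at most the max of the orders, so ρ ≤ 3. For the lower bound: on |z|=r choose arg z so that 1z^3 is real positive; then |e^{1z^3}| = e^{1r^3} while |e^{4z^2}| ≤ e^{4r^2} = o(e^{1r^3}). So |f| ≥ e^{1r^3}(1 − o(1)) and ρ ≥ 3. Hence ρ = max(2, 3) = 3.
Therefore ρ = 3.

Order ρ = 3.


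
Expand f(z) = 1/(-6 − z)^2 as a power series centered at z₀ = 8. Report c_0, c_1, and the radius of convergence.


Let w = z − z₀, so z = z₀ + w.
Then -6 − z = -6 − (z₀ + w) = (-6 − z₀) − w = -14 − w.
f(z) = 1/(-14 − w)^2 = (1/(-14)^2) · (1 − w/(-14))^{−2}.
By the binomial series (1−u)^{−2} = Σ_{n≥0} C(n+1, 1) u^n for |u|<1, with u = w/(-14):
  c_n = C(n+1, 1) / (-14)^(n+2).
  c_0 = 1/(-14)^2 = 1/196.
  c_1 = 2/(-14)^3 = -1/1372.
The series is valid for |w/d| < 1, i.e. |z − z₀| < |d|.
Radius of convergence: R = |-6 − z₀| = |-14| = 14 (distance from z₀ to the singularity z = -6).

c_0 = 1/196, c_1 = -1/1372; R = 14.


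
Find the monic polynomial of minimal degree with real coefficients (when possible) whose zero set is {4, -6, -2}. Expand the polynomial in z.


The polynomial is p(z) = ∏_{α ∈ S} (z − α), where S = {4, -6, -2}.
Expanding the product yields: p(z) = z^3 + 4·z^2 -20·z -48.
The resulting polynomial has degree 3 and real coefficients as required.

p(z) = z^3 + 4·z^2 -20·z -48.


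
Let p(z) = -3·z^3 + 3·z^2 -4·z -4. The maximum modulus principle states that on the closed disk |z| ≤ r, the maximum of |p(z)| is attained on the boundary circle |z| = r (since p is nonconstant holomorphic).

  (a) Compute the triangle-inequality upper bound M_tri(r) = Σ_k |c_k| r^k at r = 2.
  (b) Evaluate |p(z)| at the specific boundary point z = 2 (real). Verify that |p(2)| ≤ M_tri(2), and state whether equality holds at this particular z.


Coefficients: c_0 = -4, c_1 = -4, c_2 = 3, c_3 = -3. Radius r = 2.
Part (a). Triangle bound: M_tri(r) = Σ_k |c_k| r^k
  = |-4|·2^0 + |-4|·2^1 + |3|·2^2 + |-3|·2^3
  = 4 + 8 + 12 + 24 = 48.
This bounds M(r) := max_{|z|=r} |p(z)| from above; equality holds iff all terms c_k z^k can be made to align in phase at a single z on |z|=r.
Part (b). At z = 2 (real, on the circle |z| = r):
  p(2) = (-4)·2^0 + (-4)·2^1 + (3)·2^2 + (-3)·2^3 = -24.
  |p(2)| = 24.
Check: |p(2)| = 24 ≤ 48 = M_tri(2). ✓ Equality does not hold at z = 2 (the coefficients have mixed signs, so the terms do not all align in phase there).

M_tri(2) = 48; |p(2)| = 24; equality at z=2: no.


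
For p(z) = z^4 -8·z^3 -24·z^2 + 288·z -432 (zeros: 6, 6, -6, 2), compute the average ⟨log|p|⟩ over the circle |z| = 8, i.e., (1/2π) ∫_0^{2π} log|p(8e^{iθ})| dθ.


Zeros: -6, 2, 6, 6; r = 8.
Inside |z| < r: -6, 2, 6, 6. Outside (|z| ≥ r): ∅.
p(0) = -432, so log|p(0)| = log(432) = 6.0684.
Apply Jensen: I(r) = log|p(0)| + Σ_k log(r/|z_k|), summed over zeros inside |z| < r.
  log(r/|z_k|) for z_k = 6: log(8/6) = 0.2877
  log(r/|z_k|) for z_k = 6: log(8/6) = 0.2877
  log(r/|z_k|) for z_k = -6: log(8/6) = 0.2877
  log(r/|z_k|) for z_k = 2: log(8/2) = 1.3863
Sum over inside zeros: 2.2493.
I(r) = log|p(0)| + (inside sum) = 6.0684 + 2.2493 = 8.3178.
Closed form (all zeros inside, monic): I(r) = n·log(r) = 4·log(8) = 8.3178. ✓

I(r) ≈ 8.3178.


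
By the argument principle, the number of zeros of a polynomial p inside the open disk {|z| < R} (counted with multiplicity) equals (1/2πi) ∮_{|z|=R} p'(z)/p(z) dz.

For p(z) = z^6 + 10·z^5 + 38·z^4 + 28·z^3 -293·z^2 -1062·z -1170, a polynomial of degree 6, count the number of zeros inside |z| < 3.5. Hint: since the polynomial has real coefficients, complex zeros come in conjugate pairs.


The zeros of p are: (-3 + 1i), (-3 - 1i), (-2 + 3i), (-2 - 3i), 3, -3.
Their magnitudes are: 3.162, 3.162, 3.606, 3.606, 3, 3.
Zeros with |z| < R = 3.5: (-3 + 1i), (-3 - 1i), 3, -3.
Count = 4.
By the argument principle, (1/2πi) ∮_{|z|=R} p'(z)/p(z) dz equals exactly this count.

Number of zeros inside |z| < 3.5: 4.


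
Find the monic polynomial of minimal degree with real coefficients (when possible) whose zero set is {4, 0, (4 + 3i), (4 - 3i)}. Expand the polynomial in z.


The polynomial is p(z) = ∏_{α ∈ S} (z − α), where S = {4, 0, (4 + 3i), (4 - 3i)}.
Expanding the product yields: p(z) = z^4 -12·z^3 + 57·z^2 -100·z.
Note conjugate pairs combine to real quadratics: (z − (4+3i))(z − (4−3i)) = z² − 8z + 25.
The resulting polynomial has degree 4 and real coefficients as required.

p(z) = z^4 -12·z^3 + 57·z^2 -100·z.


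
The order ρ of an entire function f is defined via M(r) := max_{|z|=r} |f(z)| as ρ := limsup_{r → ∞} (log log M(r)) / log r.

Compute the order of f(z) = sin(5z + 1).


sin(w) is a linear combination of e^{iw} and e^{−iw} (or e^w, e^{−w} in the hyperbolic case), so |sin(w)| ≤ e^{|w|}. With w = 5z + 1, |w| ≤ 5|z| + 1 = 5r + 1 on |z| = r, giving M(r) ≤ e^{5r + 1}, so ρ ≤ 1. On a suitable ray (z = it for sin/cos; z = t for sinh/cosh, t real → ∞), |sin(5z + 1)| grows like e^{5|t|}/2, so ρ ≥ 1. Hence ρ = 1.
Therefore ρ = 1.

Order ρ = 1.


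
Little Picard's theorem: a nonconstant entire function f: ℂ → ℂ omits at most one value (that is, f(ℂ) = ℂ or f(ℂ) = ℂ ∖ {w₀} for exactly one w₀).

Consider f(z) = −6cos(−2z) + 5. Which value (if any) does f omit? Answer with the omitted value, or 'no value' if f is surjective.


Little Picard bounds the complement of f(ℂ) to at most one point.
cos is entire and surjective onto ℂ: for every w ∈ ℂ, cos(ζ) = w has a solution ζ ∈ ℂ (e.g., via the complex inverse arccos). With ζ = −2z this gives z = ζ/(-2). Then -6·cos(−2z) takes every value in -6·ℂ = ℂ, and adding 5 is a bijection of ℂ. So f is surjective and omits no value. (Note: only on the real line is cos bounded by [−1, 1].)

Omitted value: no value.


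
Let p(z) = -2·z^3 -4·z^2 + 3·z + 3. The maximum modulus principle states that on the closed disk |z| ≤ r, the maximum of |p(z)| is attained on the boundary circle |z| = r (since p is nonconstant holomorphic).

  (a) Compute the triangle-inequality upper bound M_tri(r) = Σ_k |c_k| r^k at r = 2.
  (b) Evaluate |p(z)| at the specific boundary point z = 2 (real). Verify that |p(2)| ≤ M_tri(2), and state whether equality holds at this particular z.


Coefficients: c_0 = 3, c_1 = 3, c_2 = -4, c_3 = -2. Radius r = 2.
Part (a). Triangle bound: M_tri(r) = Σ_k |c_k| r^k
  = |3|·2^0 + |3|·2^1 + |-4|·2^2 + |-2|·2^3
  = 3 + 6 + 16 + 16 = 41.
This bounds M(r) := max_{|z|=r} |p(z)| from above; equality holds iff all terms c_k z^k can be made to align in phase at a single z on |z|=r.
Part (b). At z = 2 (real, on the circle |z| = r):
  p(2) = (3)·2^0 + (3)·2^1 + (-4)·2^2 + (-2)·2^3 = -23.
  |p(2)| = 23.
Check: |p(2)| = 23 ≤ 41 = M_tri(2). ✓ Equality does not hold at z = 2 (the coefficients have mixed signs, so the terms do not all align in phase there).

M_tri(2) = 41; |p(2)| = 23; equality at z=2: no.


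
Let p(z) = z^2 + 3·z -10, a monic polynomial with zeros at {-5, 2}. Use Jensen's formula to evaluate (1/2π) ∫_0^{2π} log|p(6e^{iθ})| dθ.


Zeros: -5, 2; r = 6.
Inside |z| < r: -5, 2. Outside (|z| ≥ r): ∅.
p(0) = -10, so log|p(0)| = log(10) = 2.3026.
Apply Jensen: I(r) = log|p(0)| + Σ_k log(r/|z_k|), summed over zeros inside |z| < r.
  log(r/|z_k|) for z_k = -5: log(6/5) = 0.1823
  log(r/|z_k|) for z_k = 2: log(6/2) = 1.0986
Sum over inside zeros: 1.2809.
I(r) = log|p(0)| + (inside sum) = 2.3026 + 1.2809 = 3.5835.
Closed form (all zeros inside, monic): I(r) = n·log(r) = 2·log(6) = 3.5835. ✓

I(r) ≈ 3.5835.


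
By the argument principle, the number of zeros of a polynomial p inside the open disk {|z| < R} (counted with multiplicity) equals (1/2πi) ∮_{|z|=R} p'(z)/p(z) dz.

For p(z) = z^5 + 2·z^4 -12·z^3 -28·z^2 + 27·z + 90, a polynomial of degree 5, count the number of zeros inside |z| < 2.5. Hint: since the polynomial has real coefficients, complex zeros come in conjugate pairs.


The zeros of p are: (-2 + 1i), (-2 - 1i), -3, 2, 3.
Their magnitudes are: 2.236, 2.236, 3, 2, 3.
Zeros with |z| < R = 2.5: (-2 + 1i), (-2 - 1i), 2.
Count = 3.
By the argument principle, (1/2πi) ∮_{|z|=R} p'(z)/p(z) dz equals exactly this count.

Number of zeros inside |z| < 2.5: 3.


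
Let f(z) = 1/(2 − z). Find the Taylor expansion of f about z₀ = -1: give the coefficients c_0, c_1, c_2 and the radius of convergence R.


Let w = z − z₀, so z = z₀ + w.
Then 2 − z = 2 − (z₀ + w) = (2 − z₀) − w = 3 − w.
f(z) = 1/(3 − w) = (1/(3)) · 1/(1 − w/(3)) = Σ_{n≥0} w^n / (3)^(n+1).
So c_n = 1/(3)^(n+1):
  c_0 = 1/(3)^1 = 1/3.
  c_1 = 1/(3)^2 = 1/9.
  c_2 = 1/(3)^3 = 1/27.
The series is valid for |w/d| < 1, i.e. |z − z₀| < |d|.
Radius of convergence: R = |2 − z₀| = |3| = 3 (distance from z₀ to the singularity z = 2).

c_0 = 1/3, c_1 = 1/9, c_2 = 1/27; R = 3.


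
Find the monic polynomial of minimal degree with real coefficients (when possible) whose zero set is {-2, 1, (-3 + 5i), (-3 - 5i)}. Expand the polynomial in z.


The polynomial is p(z) = ∏_{α ∈ S} (z − α), where S = {-2, 1, (-3 + 5i), (-3 - 5i)}.
Expanding the product yields: p(z) = z^4 + 7·z^3 + 38·z^2 + 22·z -68.
Note conjugate pairs combine to real quadratics: (z − (-3+5i))(z − (-3−5i)) = z² + 6z + 34.
The resulting polynomial has degree 4 and real coefficients as required.

p(z) = z^4 + 7·z^3 + 38·z^2 + 22·z -68.


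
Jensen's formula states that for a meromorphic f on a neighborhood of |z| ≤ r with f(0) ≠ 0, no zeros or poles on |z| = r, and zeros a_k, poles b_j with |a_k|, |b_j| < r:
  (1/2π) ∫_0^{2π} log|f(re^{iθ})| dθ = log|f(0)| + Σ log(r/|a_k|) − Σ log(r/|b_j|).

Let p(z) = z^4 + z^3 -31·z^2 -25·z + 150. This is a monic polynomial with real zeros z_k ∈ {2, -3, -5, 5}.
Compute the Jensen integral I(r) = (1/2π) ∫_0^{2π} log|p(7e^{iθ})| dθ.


Zeros: -5, -3, 2, 5; r = 7.
Inside |z| < r: -5, -3, 2, 5. Outside (|z| ≥ r): ∅.
p(0) = 150, so log|p(0)| = log(150) = 5.0106.
Apply Jensen: I(r) = log|p(0)| + Σ_k log(r/|z_k|), summed over zeros inside |z| < r.
  log(r/|z_k|) for z_k = 2: log(7/2) = 1.2528
  log(r/|z_k|) for z_k = -3: log(7/3) = 0.8473
  log(r/|z_k|) for z_k = -5: log(7/5) = 0.3365
  log(r/|z_k|) for z_k = 5: log(7/5) = 0.3365
Sum over inside zeros: 2.7730.
I(r) = log|p(0)| + (inside sum) = 5.0106 + 2.7730 = 7.7836.
Closed form (all zeros inside, monic): I(r) = n·log(r) = 4·log(7) = 7.7836. ✓

I(r) ≈ 7.7836.


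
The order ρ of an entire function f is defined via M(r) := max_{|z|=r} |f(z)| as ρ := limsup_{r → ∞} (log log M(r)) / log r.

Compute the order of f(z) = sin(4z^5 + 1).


Write sin(w) = (e^{iw} ± e^{−iw})/(2 or 2i), so |sin(w)| ≤ e^{|w|}. With w = 4z^5 + 1, |w| ≤ 4r^5 + 1 on |z|=r, giving M(r) ≤ e^{4r^5 + 1} and ρ ≤ 5. For the lower bound, choose z on |z|=r with 4z^5 purely imaginary of modulus 4r^5; then |sin(4z^5 + 1)| grows like e^{4r^5}/2, so ρ ≥ 5. Hence ρ = 5.
Therefore ρ = 5.

Order ρ = 5.


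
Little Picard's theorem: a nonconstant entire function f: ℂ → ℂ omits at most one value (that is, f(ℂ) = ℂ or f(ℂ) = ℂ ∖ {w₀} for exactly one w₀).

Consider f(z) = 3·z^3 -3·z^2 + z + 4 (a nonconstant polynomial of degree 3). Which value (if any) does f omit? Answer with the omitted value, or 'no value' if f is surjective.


Little Picard bounds the complement of f(ℂ) to at most one point.
For every w ∈ ℂ, the equation p(z) − w = 0 is a nonconstant polynomial in z and hence has at least one root by the fundamental theorem of algebra. So p is surjective onto ℂ, omitting no value.

Omitted value: no value.


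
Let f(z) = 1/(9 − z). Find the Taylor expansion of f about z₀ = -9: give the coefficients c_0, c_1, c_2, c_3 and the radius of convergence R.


Let w = z − z₀, so z = z₀ + w.
Then 9 − z = 9 − (z₀ + w) = (9 − z₀) − w = 18 − w.
f(z) = 1/(18 − w) = (1/(18)) · 1/(1 − w/(18)) = Σ_{n≥0} w^n / (18)^(n+1).
So c_n = 1/(18)^(n+1):
  c_0 = 1/(18)^1 = 1/18.
  c_1 = 1/(18)^2 = 1/324.
  c_2 = 1/(18)^3 = 1/5832.
  c_3 = 1/(18)^4 = 1/104976.
The series is valid for |w/d| < 1, i.e. |z − z₀| < |d|.
Radius of convergence: R = |9 − z₀| = |18| = 18 (distance from z₀ to the singularity z = 9).

c_0 = 1/18, c_1 = 1/324, c_2 = 1/5832, c_3 = 1/104976; R = 18.


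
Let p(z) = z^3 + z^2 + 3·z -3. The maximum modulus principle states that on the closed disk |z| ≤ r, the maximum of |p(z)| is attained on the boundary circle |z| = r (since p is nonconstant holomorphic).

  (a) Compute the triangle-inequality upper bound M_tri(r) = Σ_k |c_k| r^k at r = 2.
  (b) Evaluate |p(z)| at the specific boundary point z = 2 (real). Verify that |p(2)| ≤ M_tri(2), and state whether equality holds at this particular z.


Coefficients: c_0 = -3, c_1 = 3, c_2 = 1, c_3 = 1. Radius r = 2.
Part (a). Triangle bound: M_tri(r) = Σ_k |c_k| r^k
  = |-3|·2^0 + |3|·2^1 + |1|·2^2 + |1|·2^3
  = 3 + 6 + 4 + 8 = 21.
This bounds M(r) := max_{|z|=r} |p(z)| from above; equality holds iff all terms c_k z^k can be made to align in phase at a single z on |z|=r.
Part (b). At z = 2 (real, on the circle |z| = r):
  p(2) = (-3)·2^0 + (3)·2^1 + (1)·2^2 + (1)·2^3 = 15.
  |p(2)| = 15.
Check: |p(2)| = 15 ≤ 21 = M_tri(2). ✓ Equality does not hold at z = 2 (the coefficients have mixed signs, so the terms do not all align in phase there).

M_tri(2) = 21; |p(2)| = 15; equality at z=2: no.


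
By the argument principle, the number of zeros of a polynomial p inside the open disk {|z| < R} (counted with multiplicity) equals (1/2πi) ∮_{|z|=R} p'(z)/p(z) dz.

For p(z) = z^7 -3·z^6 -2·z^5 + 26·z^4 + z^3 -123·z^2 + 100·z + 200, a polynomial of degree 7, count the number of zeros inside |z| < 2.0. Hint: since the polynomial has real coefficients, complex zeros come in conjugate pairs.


The zeros of p are: (2 + 1i), (2 - 1i), (2 + 2i), (2 - 2i), -1, (-2 + 1i), (-2 - 1i).
Their magnitudes are: 2.236, 2.236, 2.828, 2.828, 1, 2.236, 2.236.
Zeros with |z| < R = 2.0: -1.
Count = 1.
By the argument principle, (1/2πi) ∮_{|z|=R} p'(z)/p(z) dz equals exactly this count.

Number of zeros inside |z| < 2.0: 1.


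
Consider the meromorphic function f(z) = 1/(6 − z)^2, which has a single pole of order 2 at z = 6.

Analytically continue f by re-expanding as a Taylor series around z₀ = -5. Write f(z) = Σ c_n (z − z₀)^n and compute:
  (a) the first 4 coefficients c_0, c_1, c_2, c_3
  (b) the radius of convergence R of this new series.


Let w = z − z₀, so z = z₀ + w.
Then 6 − z = 6 − (z₀ + w) = (6 − z₀) − w = 11 − w.
f(z) = 1/(11 − w)^2 = (1/(11)^2) · (1 − w/(11))^{−2}.
By the binomial series (1−u)^{−2} = Σ_{n≥0} C(n+1, 1) u^n for |u|<1, with u = w/(11):
  c_n = C(n+1, 1) / (11)^(n+2).
  c_0 = 1/(11)^2 = 1/121.
  c_1 = 2/(11)^3 = 2/1331.
  c_2 = 3/(11)^4 = 3/14641.
  c_3 = 4/(11)^5 = 4/161051.
The series is valid for |w/d| < 1, i.e. |z − z₀| < |d|.
Radius of convergence: R = |6 − z₀| = |11| = 11 (distance from z₀ to the singularity z = 6).

c_0 = 1/121, c_1 = 2/1331, c_2 = 3/14641, c_3 = 4/161051; R = 11.


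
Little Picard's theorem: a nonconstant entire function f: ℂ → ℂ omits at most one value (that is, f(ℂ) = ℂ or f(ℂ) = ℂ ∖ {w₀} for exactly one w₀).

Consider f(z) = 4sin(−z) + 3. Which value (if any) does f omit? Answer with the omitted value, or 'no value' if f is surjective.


Little Picard bounds the complement of f(ℂ) to at most one point.
sin is entire and surjective onto ℂ: for every w ∈ ℂ, sin(ζ) = w has a solution ζ ∈ ℂ (e.g., via the complex inverse arcsin). With ζ = −z this gives z = ζ/(-1). Then 4·sin(−z) takes every value in 4·ℂ = ℂ, and adding 3 is a bijection of ℂ. So f is surjective and omits no value. (Note: only on the real line is sin bounded by [−1, 1].)

Omitted value: no value.


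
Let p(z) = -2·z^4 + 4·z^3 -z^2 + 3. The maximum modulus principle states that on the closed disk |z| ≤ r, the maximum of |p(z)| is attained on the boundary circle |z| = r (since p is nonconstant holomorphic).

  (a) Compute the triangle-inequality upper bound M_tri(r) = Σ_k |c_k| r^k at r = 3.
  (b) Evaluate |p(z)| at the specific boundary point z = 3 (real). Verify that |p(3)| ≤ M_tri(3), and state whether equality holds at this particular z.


Coefficients: c_0 = 3, c_1 = 0, c_2 = -1, c_3 = 4, c_4 = -2. Radius r = 3.
Part (a). Triangle bound: M_tri(r) = Σ_k |c_k| r^k
  = |3|·3^0 + |0|·3^1 + |-1|·3^2 + |4|·3^3 + |-2|·3^4
  = 3 + 0 + 9 + 108 + 162 = 282.
This bounds M(r) := max_{|z|=r} |p(z)| from above; equality holds iff all terms c_k z^k can be made to align in phase at a single z on |z|=r.
Part (b). At z = 3 (real, on the circle |z| = r):
  p(3) = (3)·3^0 + (0)·3^1 + (-1)·3^2 + (4)·3^3 + (-2)·3^4 = -60.
  |p(3)| = 60.
Check: |p(3)| = 60 ≤ 282 = M_tri(3). ✓ Equality does not hold at z = 3 (the coefficients have mixed signs, so the terms do not all align in phase there).

M_tri(3) = 282; |p(3)| = 60; equality at z=3: no.


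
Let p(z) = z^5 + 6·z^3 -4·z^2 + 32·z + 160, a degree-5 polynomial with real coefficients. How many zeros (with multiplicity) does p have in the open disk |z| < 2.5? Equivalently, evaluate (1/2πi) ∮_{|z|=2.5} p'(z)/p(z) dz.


The zeros of p are: (-1 + 3i), (-1 - 3i), -2, (2 + 2i), (2 - 2i).
Their magnitudes are: 3.162, 3.162, 2, 2.828, 2.828.
Zeros with |z| < R = 2.5: -2.
Count = 1.
By the argument principle, (1/2πi) ∮_{|z|=R} p'(z)/p(z) dz equals exactly this count.

Number of zeros inside |z| < 2.5: 1.


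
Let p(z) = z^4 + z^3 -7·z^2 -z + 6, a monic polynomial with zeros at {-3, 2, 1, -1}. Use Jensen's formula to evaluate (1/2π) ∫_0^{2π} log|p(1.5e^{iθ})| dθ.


Zeros: -3, -1, 1, 2; r = 1.5.
Inside |z| < r: -1, 1. Outside (|z| ≥ r): -3, 2.
p(0) = 6, so log|p(0)| = log(6) = 1.7918.
Apply Jensen: I(r) = log|p(0)| + Σ_k log(r/|z_k|), summed over zeros inside |z| < r.
  log(r/|z_k|) for z_k = 1: log(1.5/1) = 0.4055
  log(r/|z_k|) for z_k = -1: log(1.5/1) = 0.4055
  Outside zeros (-3, 2) contribute nothing to the Jensen sum.
Sum over inside zeros: 0.8109.
I(r) = log|p(0)| + (inside sum) = 1.7918 + 0.8109 = 2.6027.
Note: since some zeros are outside |z| ≤ r, the simplified n·log(r) form does NOT apply — only the inside zeros contribute.

I(r) ≈ 2.6027.


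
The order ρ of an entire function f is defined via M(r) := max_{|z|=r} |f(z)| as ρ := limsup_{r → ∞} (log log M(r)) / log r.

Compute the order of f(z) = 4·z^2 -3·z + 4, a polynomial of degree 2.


|f(z)| ≤ Σ|c_k|·r^k = O(r^2) as r → ∞. Polynomial growth is O(e^{r^ε}) for every ε > 0 (since r^2/e^{r^ε} → 0), so ρ ≤ ε for all ε > 0, i.e. ρ = 0. Every nonconstant polynomial has order 0.
Therefore ρ = 0.

Order ρ = 0.


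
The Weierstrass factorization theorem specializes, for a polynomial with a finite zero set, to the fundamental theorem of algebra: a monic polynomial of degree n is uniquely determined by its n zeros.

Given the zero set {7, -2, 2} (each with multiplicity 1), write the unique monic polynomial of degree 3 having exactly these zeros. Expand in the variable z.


The polynomial is p(z) = ∏_{α ∈ S} (z − α), where S = {7, -2, 2}.
Expanding the product yields: p(z) = z^3 -7·z^2 -4·z + 28.
The resulting polynomial has degree 3 and real coefficients as required.

p(z) = z^3 -7·z^2 -4·z + 28.


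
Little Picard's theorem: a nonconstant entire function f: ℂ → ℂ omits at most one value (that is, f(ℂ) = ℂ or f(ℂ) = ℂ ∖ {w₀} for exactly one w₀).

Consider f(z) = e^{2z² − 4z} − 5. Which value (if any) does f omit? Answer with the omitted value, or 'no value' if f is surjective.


Little Picard bounds the complement of f(ℂ) to at most one point.
The exponent g(z) = 2z² − 4z is a nonconstant polynomial, hence surjective onto ℂ. So e^{g(z)} takes every value in {e^w : w ∈ ℂ} = ℂ ∖ {0}. Adding -5 shifts the range to ℂ ∖ {-5}. f omits exactly -5.

Omitted value: -5.


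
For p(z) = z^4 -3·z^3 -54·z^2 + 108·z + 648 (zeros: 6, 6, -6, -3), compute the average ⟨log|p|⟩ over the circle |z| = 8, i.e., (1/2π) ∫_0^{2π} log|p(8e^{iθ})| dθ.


Zeros: -6, -3, 6, 6; r = 8.
Inside |z| < r: -6, -3, 6, 6. Outside (|z| ≥ r): ∅.
p(0) = 648, so log|p(0)| = log(648) = 6.4739.
Apply Jensen: I(r) = log|p(0)| + Σ_k log(r/|z_k|), summed over zeros inside |z| < r.
  log(r/|z_k|) for z_k = 6: log(8/6) = 0.2877
  log(r/|z_k|) for z_k = 6: log(8/6) = 0.2877
  log(r/|z_k|) for z_k = -6: log(8/6) = 0.2877
  log(r/|z_k|) for z_k = -3: log(8/3) = 0.9808
Sum over inside zeros: 1.8439.
I(r) = log|p(0)| + (inside sum) = 6.4739 + 1.8439 = 8.3178.
Closed form (all zeros inside, monic): I(r) = n·log(r) = 4·log(8) = 8.3178. ✓

I(r) ≈ 8.3178.


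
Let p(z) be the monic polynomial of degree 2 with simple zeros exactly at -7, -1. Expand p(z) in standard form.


The polynomial is p(z) = ∏_{α ∈ S} (z − α), where S = {-7, -1}.
Expanding the product yields: p(z) = z^2 + 8·z + 7.
The resulting polynomial has degree 2 and real coefficients as required.

p(z) = z^2 + 8·z + 7.


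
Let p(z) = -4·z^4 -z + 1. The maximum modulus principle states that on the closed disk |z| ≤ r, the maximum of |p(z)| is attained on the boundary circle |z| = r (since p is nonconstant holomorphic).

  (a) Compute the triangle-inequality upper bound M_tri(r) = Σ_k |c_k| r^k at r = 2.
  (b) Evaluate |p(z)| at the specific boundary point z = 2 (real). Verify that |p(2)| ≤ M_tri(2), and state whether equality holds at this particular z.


Coefficients: c_0 = 1, c_1 = -1, c_2 = 0, c_3 = 0, c_4 = -4. Radius r = 2.
Part (a). Triangle bound: M_tri(r) = Σ_k |c_k| r^k
  = |1|·2^0 + |-1|·2^1 + |0|·2^2 + |0|·2^3 + |-4|·2^4
  = 1 + 2 + 0 + 0 + 64 = 67.
This bounds M(r) := max_{|z|=r} |p(z)| from above; equality holds iff all terms c_k z^k can be made to align in phase at a single z on |z|=r.
Part (b). At z = 2 (real, on the circle |z| = r):
  p(2) = (1)·2^0 + (-1)·2^1 + (0)·2^2 + (0)·2^3 + (-4)·2^4 = -65.
  |p(2)| = 65.
Check: |p(2)| = 65 ≤ 67 = M_tri(2). ✓ Equality does not hold at z = 2 (the coefficients have mixed signs, so the terms do not all align in phase there).

M_tri(2) = 67; |p(2)| = 65; equality at z=2: no.
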